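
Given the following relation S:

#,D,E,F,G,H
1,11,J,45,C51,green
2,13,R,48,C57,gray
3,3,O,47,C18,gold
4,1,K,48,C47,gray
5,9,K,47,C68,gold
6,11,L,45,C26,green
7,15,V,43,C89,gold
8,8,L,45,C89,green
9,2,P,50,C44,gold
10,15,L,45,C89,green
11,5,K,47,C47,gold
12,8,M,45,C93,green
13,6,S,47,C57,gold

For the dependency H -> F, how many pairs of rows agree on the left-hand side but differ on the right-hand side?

9

H=green: all 5 rows agree on F — 0 pairs.
H=gray: all 2 rows agree on F — 0 pairs.
H=gold: violating pairs (3,7), (3,9), (5,7), (5,9), (7,9), (7,11), (7,13), (9,11), (9,13) — 9 pairs.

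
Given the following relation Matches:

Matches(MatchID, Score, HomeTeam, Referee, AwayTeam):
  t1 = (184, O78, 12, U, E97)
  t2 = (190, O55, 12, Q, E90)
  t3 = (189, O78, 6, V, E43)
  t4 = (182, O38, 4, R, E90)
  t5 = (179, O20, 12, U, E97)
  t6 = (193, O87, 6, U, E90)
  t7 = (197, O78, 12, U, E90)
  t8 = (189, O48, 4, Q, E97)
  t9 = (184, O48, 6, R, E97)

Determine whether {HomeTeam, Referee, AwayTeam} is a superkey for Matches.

No

Rows 1 and 5 have the same {HomeTeam, Referee, AwayTeam} value (HomeTeam=12, Referee=U, AwayTeam=E97) but are distinct tuples, so {HomeTeam, Referee, AwayTeam} does not determine every attribute — not a superkey.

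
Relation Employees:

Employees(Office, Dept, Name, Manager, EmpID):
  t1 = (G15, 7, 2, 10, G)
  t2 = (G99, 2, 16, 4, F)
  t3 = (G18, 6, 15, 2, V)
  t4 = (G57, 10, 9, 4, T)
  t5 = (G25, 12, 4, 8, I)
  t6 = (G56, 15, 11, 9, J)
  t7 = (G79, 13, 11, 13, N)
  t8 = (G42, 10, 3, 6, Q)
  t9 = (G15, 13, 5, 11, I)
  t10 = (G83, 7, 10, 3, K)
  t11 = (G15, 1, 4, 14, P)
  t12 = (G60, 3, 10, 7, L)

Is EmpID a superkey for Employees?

No

Rows 5 and 9 have the same EmpID value EmpID=I but are distinct tuples, so EmpID does not determine every attribute — not a superkey.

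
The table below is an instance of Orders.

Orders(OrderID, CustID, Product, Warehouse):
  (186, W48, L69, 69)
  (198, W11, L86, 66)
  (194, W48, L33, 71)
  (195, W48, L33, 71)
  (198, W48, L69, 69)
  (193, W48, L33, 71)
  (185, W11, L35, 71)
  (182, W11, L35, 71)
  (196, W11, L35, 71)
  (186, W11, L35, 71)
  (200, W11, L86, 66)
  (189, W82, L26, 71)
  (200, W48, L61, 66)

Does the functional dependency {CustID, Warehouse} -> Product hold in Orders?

Yes

(CustID=W48, Warehouse=69): 2 rows → Product = L69, L69 ✓
(CustID=W11, Warehouse=66): 2 rows → Product = L86, L86 ✓
(CustID=W48, Warehouse=71): 3 rows → Product = L33, L33, L33 ✓
(CustID=W11, Warehouse=71): 4 rows → Product = L35, L35, L35, L35 ✓
(CustID=W82, Warehouse=71): 1 row → Product = L26 ✓
(CustID=W48, Warehouse=66): 1 row → Product = L61 ✓
Every {CustID, Warehouse} value is associated with a single Product value, so {CustID, Warehouse} -> Product holds.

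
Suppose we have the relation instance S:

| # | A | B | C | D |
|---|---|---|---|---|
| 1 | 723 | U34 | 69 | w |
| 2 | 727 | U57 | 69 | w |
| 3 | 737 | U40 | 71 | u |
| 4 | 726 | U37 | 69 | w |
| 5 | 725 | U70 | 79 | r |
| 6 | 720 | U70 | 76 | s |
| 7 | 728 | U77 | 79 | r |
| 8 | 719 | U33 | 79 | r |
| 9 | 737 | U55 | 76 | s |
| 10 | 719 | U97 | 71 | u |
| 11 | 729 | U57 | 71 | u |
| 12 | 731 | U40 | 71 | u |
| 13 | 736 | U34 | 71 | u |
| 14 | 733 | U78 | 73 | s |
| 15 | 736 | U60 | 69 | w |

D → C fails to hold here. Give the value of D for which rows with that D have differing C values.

s

D=w: rows 1, 2, 4, 15 → C = 69, 69, 69, 69 ✓
D=u: rows 3, 10, 11, 12, 13 → C = 71, 71, 71, 71, 71 ✓
D=r: rows 5, 7, 8 → C = 79, 79, 79 ✓
D=s: rows 6, 9, 14 → C takes values {76, 73} — violation
The only D value with inconsistent C is D=s.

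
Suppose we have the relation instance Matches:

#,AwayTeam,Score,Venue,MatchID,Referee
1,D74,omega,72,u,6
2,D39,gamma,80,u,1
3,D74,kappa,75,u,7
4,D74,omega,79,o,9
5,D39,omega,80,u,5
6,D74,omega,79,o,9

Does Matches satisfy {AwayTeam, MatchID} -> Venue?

(AwayTeam=D74, MatchID=u): rows 1, 3 → Venue takes values {72, 75} — violation
(AwayTeam=D39, MatchID=u): rows 2, 5 → Venue = 80, 80 ✓
(AwayTeam=D74, MatchID=o): rows 4, 6 → Venue = 79, 79 ✓
Two rows agree on {AwayTeam, MatchID} but differ on Venue, so {AwayTeam, MatchID} -> Venue does not hold.

No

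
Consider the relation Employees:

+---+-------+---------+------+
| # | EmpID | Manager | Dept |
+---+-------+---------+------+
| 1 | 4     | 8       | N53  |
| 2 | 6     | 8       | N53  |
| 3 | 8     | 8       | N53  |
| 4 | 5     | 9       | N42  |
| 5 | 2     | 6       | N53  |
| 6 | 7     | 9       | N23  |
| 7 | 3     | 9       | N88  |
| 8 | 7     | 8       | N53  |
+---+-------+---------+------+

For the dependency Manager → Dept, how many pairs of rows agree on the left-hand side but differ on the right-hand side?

3

Manager=8: all 4 rows agree on Dept — 0 pairs.
Manager=9: violating pairs (4,6), (4,7), (6,7) — 3 pairs.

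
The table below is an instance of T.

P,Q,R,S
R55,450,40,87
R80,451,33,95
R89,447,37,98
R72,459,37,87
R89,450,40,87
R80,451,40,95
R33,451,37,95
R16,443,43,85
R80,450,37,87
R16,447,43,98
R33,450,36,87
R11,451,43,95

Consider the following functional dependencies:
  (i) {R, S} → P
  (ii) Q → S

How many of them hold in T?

1

(i) {R, S} → P: (R=40, S=87): 2 rows → P takes values {R55, R89} — violation; (R=37, S=87): 2 rows → P takes values {R72, R80} — violation — fails.
(ii) Q → S: every LHS value maps to a single RHS value — holds.
1 of the 2 dependencies holds.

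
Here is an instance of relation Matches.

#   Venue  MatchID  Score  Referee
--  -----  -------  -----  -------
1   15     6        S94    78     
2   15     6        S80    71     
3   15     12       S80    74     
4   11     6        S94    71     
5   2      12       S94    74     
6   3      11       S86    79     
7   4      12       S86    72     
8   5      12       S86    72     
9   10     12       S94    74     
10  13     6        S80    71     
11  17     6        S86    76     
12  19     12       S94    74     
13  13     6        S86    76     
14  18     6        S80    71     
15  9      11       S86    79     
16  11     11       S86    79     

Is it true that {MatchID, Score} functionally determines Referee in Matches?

No

(MatchID=6, Score=S94): rows 1, 4 → Referee takes values {78, 71} — violation
(MatchID=6, Score=S80): rows 2, 10, 14 → Referee = 71, 71, 71 ✓
(MatchID=12, Score=S80): row 3 → Referee = 74 ✓
(MatchID=12, Score=S94): rows 5, 9, 12 → Referee = 74, 74, 74 ✓
(MatchID=11, Score=S86): rows 6, 15, 16 → Referee = 79, 79, 79 ✓
(MatchID=12, Score=S86): rows 7, 8 → Referee = 72, 72 ✓
(MatchID=6, Score=S86): rows 11, 13 → Referee = 76, 76 ✓
Two rows agree on {MatchID, Score} but differ on Referee, so {MatchID, Score} -> Referee does not hold.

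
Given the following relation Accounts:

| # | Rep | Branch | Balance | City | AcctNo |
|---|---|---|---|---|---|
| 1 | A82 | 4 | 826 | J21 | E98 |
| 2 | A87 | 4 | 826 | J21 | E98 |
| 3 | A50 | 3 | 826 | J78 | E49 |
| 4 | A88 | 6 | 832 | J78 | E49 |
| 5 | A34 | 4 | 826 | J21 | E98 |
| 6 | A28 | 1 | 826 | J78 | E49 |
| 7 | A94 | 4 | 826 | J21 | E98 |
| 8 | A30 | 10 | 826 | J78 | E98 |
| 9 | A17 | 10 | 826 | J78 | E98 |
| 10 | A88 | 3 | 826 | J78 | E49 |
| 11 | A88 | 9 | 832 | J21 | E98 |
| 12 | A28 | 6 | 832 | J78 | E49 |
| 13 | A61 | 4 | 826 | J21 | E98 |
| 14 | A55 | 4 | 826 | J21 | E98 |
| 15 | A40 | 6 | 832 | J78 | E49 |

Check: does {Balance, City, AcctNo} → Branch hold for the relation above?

(Balance=826, City=J21, AcctNo=E98): rows 1, 2, 5, 7, 13, 14 → Branch = 4, 4, 4, 4, 4, 4 ✓
(Balance=826, City=J78, AcctNo=E49): rows 3, 6, 10 → Branch takes values {3, 1} — violation
(Balance=832, City=J78, AcctNo=E49): rows 4, 12, 15 → Branch = 6, 6, 6 ✓
(Balance=826, City=J78, AcctNo=E98): rows 8, 9 → Branch = 10, 10 ✓
(Balance=832, City=J21, AcctNo=E98): row 11 → Branch = 9 ✓
Two rows agree on {Balance, City, AcctNo} but differ on Branch, so {Balance, City, AcctNo} → Branch does not hold.

No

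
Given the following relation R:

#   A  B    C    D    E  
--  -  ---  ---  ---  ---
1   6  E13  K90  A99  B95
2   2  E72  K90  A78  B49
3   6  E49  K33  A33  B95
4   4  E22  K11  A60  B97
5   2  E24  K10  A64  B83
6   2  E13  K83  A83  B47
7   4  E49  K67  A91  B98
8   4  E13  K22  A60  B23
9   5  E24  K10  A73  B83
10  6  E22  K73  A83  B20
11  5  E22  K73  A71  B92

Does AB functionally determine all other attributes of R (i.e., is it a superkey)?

Yes

All 11 rows have distinct AB values, so AB → (all attributes) holds and AB is a superkey.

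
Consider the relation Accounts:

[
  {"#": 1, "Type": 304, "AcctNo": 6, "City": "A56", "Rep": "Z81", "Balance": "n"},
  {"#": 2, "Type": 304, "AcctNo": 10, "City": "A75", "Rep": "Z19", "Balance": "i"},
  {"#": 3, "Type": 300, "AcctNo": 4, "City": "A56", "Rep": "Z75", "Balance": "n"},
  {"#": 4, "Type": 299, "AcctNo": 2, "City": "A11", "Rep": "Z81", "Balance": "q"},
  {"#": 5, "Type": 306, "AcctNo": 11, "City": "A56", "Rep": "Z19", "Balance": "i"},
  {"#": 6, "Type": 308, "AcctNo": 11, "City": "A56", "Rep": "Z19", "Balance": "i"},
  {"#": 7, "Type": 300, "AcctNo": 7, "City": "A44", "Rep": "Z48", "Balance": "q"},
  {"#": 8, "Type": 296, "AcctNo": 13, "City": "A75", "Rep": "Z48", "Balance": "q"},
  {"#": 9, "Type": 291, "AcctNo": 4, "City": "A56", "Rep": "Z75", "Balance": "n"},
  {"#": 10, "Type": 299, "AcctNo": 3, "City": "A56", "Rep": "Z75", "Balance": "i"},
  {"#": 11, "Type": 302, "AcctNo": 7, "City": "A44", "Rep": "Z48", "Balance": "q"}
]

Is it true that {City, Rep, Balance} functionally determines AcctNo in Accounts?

Yes

(City=A56, Rep=Z81, Balance=n): row 1 → AcctNo = 6 ✓
(City=A75, Rep=Z19, Balance=i): row 2 → AcctNo = 10 ✓
(City=A56, Rep=Z75, Balance=n): rows 3, 9 → AcctNo = 4, 4 ✓
(City=A11, Rep=Z81, Balance=q): row 4 → AcctNo = 2 ✓
(City=A56, Rep=Z19, Balance=i): rows 5, 6 → AcctNo = 11, 11 ✓
(City=A44, Rep=Z48, Balance=q): rows 7, 11 → AcctNo = 7, 7 ✓
(City=A75, Rep=Z48, Balance=q): row 8 → AcctNo = 13 ✓
(City=A56, Rep=Z75, Balance=i): row 10 → AcctNo = 3 ✓
Every {City, Rep, Balance} value is associated with a single AcctNo value, so {City, Rep, Balance} -> AcctNo holds.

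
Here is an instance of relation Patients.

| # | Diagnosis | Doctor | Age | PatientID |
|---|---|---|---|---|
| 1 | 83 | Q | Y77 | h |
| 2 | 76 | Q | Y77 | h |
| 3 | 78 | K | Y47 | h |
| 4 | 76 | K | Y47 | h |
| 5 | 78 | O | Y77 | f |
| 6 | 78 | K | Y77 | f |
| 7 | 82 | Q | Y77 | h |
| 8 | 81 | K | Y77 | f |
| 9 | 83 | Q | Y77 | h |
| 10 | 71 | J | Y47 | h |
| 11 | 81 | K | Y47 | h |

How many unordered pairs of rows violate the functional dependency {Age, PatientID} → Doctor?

(Age=Y77, PatientID=h): all 4 rows agree on Doctor — 0 pairs.
(Age=Y47, PatientID=h): violating pairs (3,10), (4,10), (10,11) — 3 pairs.
(Age=Y77, PatientID=f): violating pairs (5,6), (5,8) — 2 pairs.

5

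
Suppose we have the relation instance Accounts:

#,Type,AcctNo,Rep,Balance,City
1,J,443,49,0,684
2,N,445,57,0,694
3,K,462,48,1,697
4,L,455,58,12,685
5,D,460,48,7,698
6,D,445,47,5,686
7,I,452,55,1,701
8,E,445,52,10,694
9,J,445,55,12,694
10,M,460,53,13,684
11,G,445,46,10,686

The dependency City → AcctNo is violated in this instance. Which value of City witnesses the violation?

684

City=684: rows 1, 10 → AcctNo takes values {443, 460} — violation
City=694: rows 2, 8, 9 → AcctNo = 445, 445, 445 ✓
City=697: row 3 → AcctNo = 462 ✓
City=685: row 4 → AcctNo = 455 ✓
City=698: row 5 → AcctNo = 460 ✓
City=686: rows 6, 11 → AcctNo = 445, 445 ✓
City=701: row 7 → AcctNo = 452 ✓
The only City value with inconsistent AcctNo is City=684.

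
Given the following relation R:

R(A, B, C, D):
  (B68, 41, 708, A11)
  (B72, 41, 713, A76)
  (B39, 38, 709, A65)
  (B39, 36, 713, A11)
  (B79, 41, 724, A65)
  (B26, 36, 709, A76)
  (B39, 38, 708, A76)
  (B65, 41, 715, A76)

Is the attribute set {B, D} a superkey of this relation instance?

Two distinct rows share (B=41, D=A76), so {B, D} does not determine every attribute — not a superkey.

No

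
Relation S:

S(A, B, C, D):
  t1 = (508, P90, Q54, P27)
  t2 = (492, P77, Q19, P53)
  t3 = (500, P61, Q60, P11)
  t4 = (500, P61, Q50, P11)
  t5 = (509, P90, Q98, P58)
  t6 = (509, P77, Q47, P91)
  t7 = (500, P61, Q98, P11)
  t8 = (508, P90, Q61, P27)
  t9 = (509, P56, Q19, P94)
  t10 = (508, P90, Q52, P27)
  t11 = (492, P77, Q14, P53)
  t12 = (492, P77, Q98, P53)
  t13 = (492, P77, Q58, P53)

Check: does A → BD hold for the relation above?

A=508: rows 1, 8, 10 → {B,D} = (P90, P27), (P90, P27), (P90, P27) ✓
A=492: rows 2, 11, 12, 13 → {B,D} = (P77, P53), (P77, P53), (P77, P53), (P77, P53) ✓
A=500: rows 3, 4, 7 → {B,D} = (P61, P11), (P61, P11), (P61, P11) ✓
A=509: rows 5, 6, 9 → {B,D} takes values {(P90, P58), (P77, P91), (P56, P94)} — violation
Two rows agree on A but differ on BD, so A → BD does not hold.

No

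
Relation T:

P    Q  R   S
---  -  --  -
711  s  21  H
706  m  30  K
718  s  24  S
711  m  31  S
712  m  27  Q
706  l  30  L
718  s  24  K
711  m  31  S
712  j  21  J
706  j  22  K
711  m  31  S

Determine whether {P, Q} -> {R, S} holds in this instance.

No

(P=711, Q=s): 1 row → {R,S} = (21, H) ✓
(P=706, Q=m): 1 row → {R,S} = (30, K) ✓
(P=718, Q=s): 2 rows → {R,S} takes values {(24, S), (24, K)} — violation
(P=711, Q=m): 3 rows → {R,S} = (31, S), (31, S), (31, S) ✓
(P=712, Q=m): 1 row → {R,S} = (27, Q) ✓
(P=706, Q=l): 1 row → {R,S} = (30, L) ✓
(P=712, Q=j): 1 row → {R,S} = (21, J) ✓
(P=706, Q=j): 1 row → {R,S} = (22, K) ✓
Two rows agree on {P, Q} but differ on {R, S}, so {P, Q} -> {R, S} does not hold.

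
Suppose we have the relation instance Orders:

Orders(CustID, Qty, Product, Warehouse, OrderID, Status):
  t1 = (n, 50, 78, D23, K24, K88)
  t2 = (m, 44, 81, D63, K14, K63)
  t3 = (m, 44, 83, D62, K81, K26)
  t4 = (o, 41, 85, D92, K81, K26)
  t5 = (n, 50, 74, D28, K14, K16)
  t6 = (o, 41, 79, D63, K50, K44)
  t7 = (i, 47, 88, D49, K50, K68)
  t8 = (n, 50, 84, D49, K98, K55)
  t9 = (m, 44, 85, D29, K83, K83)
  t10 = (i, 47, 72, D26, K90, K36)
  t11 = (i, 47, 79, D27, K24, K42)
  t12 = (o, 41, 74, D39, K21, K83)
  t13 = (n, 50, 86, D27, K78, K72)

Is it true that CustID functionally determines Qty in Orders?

CustID=n: rows 1, 5, 8, 13 → Qty = 50, 50, 50, 50 ✓
CustID=m: rows 2, 3, 9 → Qty = 44, 44, 44 ✓
CustID=o: rows 4, 6, 12 → Qty = 41, 41, 41 ✓
CustID=i: rows 7, 10, 11 → Qty = 47, 47, 47 ✓
Every CustID value is associated with a single Qty value, so CustID → Qty holds.

Yes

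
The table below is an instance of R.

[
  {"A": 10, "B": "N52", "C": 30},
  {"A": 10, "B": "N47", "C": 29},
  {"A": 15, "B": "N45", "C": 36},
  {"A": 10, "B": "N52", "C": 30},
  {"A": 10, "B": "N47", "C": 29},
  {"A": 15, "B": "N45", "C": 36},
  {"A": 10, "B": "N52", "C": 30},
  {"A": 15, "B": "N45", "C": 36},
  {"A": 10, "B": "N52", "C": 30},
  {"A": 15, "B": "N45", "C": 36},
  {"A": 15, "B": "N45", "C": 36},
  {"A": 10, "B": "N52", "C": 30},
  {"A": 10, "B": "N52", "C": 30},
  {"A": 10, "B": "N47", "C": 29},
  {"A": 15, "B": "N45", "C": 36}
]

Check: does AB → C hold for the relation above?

Yes

(A=10, B=N52): 6 rows → C = 30, 30, 30, 30, 30, 30 ✓
(A=10, B=N47): 3 rows → C = 29, 29, 29 ✓
(A=15, B=N45): 6 rows → C = 36, 36, 36, 36, 36, 36 ✓
Every AB value is associated with a single C value, so AB → C holds.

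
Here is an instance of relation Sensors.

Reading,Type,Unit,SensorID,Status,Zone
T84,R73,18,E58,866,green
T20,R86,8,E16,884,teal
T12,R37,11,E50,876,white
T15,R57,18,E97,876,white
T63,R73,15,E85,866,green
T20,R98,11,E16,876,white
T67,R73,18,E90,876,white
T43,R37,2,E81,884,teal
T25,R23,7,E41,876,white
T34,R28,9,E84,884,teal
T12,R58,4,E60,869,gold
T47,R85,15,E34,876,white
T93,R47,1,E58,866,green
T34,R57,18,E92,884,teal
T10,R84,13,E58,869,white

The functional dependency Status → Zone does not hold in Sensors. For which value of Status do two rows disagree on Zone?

Status=866: 3 rows → Zone = green, green, green ✓
Status=884: 4 rows → Zone = teal, teal, teal, teal ✓
Status=876: 6 rows → Zone = white, white, white, white, white, white ✓
Status=869: 2 rows → Zone takes values {gold, white} — violation
The only Status value with inconsistent Zone is Status=869.

869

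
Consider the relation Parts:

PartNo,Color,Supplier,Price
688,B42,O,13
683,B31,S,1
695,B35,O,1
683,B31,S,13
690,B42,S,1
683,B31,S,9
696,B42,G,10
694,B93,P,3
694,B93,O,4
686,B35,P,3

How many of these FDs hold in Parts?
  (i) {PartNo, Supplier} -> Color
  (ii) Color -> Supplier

(i) {PartNo, Supplier} -> Color: every LHS value maps to a single RHS value — holds.
(ii) Color -> Supplier: Color=B42: 3 rows → Supplier takes values {O, S, G} — violation; Color=B35: 2 rows → Supplier takes values {O, P} — violation; Color=B93: 2 rows → Supplier takes values {P, O} — violation — fails.
1 of the 2 dependencies holds.

1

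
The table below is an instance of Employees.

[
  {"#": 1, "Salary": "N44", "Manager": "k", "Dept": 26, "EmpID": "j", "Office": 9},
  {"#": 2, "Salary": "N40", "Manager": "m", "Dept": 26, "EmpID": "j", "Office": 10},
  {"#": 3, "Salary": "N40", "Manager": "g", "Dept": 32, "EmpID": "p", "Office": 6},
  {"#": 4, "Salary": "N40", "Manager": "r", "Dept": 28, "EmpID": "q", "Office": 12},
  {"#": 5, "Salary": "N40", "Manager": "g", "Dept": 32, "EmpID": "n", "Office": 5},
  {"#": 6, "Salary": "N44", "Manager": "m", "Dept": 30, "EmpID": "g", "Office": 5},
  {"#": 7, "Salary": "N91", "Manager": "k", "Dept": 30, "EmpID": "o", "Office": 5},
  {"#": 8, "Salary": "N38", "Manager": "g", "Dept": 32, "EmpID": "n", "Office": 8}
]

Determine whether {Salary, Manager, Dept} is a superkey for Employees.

Rows 3 and 5 have the same {Salary, Manager, Dept} value (Salary=N40, Manager=g, Dept=32) but are distinct tuples, so {Salary, Manager, Dept} does not determine every attribute — not a superkey.

No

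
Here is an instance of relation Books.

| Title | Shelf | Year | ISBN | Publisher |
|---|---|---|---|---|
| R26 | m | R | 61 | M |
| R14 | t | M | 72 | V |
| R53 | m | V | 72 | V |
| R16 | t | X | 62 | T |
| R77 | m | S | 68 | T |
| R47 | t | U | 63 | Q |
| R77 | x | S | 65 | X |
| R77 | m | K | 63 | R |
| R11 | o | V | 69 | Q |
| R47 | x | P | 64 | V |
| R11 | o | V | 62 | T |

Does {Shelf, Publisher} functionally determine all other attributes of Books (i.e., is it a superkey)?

All 11 rows have distinct {Shelf, Publisher} values, so {Shelf, Publisher} → (all attributes) holds and {Shelf, Publisher} is a superkey.

Yes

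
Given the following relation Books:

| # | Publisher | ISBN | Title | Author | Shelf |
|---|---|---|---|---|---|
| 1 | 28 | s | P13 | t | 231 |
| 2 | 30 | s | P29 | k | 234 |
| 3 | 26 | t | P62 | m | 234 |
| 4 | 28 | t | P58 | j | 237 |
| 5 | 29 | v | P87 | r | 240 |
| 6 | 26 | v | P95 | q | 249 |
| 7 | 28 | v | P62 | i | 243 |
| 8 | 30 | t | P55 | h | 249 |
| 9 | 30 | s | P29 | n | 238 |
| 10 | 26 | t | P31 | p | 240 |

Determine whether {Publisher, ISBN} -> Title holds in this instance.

No

(Publisher=28, ISBN=s): row 1 → Title = P13 ✓
(Publisher=30, ISBN=s): rows 2, 9 → Title = P29, P29 ✓
(Publisher=26, ISBN=t): rows 3, 10 → Title takes values {P62, P31} — violation
(Publisher=28, ISBN=t): row 4 → Title = P58 ✓
(Publisher=29, ISBN=v): row 5 → Title = P87 ✓
(Publisher=26, ISBN=v): row 6 → Title = P95 ✓
(Publisher=28, ISBN=v): row 7 → Title = P62 ✓
(Publisher=30, ISBN=t): row 8 → Title = P55 ✓
Two rows agree on {Publisher, ISBN} but differ on Title, so {Publisher, ISBN} -> Title does not hold.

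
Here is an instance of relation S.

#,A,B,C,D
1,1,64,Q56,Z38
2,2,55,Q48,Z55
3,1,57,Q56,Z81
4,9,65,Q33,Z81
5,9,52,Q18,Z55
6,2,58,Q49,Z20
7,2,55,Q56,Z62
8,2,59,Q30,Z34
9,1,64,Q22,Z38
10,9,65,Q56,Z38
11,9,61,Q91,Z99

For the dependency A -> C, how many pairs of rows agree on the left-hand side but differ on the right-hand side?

14

A=1: violating pairs (1,9), (3,9) — 2 pairs.
A=2: violating pairs (2,6), (2,7), (2,8), (6,7), (6,8), (7,8) — 6 pairs.
A=9: violating pairs (4,5), (4,10), (4,11), (5,10), (5,11), (10,11) — 6 pairs.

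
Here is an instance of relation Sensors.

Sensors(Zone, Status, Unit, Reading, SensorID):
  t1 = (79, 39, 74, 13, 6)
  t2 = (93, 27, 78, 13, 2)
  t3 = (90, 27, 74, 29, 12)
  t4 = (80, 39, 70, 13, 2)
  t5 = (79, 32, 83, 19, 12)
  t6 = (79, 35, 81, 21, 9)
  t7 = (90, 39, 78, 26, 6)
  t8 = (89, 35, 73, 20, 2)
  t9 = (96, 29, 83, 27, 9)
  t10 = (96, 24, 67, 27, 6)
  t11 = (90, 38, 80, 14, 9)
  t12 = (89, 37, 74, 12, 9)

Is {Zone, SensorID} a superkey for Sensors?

All 12 rows have distinct {Zone, SensorID} values, so {Zone, SensorID} → (all attributes) holds and {Zone, SensorID} is a superkey.

Yes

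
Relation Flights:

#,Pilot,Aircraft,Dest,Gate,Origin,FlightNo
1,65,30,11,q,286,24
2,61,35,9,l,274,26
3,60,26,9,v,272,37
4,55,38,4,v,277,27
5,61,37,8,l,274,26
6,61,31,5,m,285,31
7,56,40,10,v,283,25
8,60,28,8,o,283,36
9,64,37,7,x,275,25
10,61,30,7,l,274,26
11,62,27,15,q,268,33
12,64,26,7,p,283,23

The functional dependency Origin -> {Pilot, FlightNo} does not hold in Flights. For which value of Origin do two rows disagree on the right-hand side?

283

Origin=286: row 1 → {Pilot,FlightNo} = (65, 24) ✓
Origin=274: rows 2, 5, 10 → {Pilot,FlightNo} = (61, 26), (61, 26), (61, 26) ✓
Origin=272: row 3 → {Pilot,FlightNo} = (60, 37) ✓
Origin=277: row 4 → {Pilot,FlightNo} = (55, 27) ✓
Origin=285: row 6 → {Pilot,FlightNo} = (61, 31) ✓
Origin=283: rows 7, 8, 12 → {Pilot,FlightNo} takes values {(56, 25), (60, 36), (64, 23)} — violation
Origin=275: row 9 → {Pilot,FlightNo} = (64, 25) ✓
Origin=268: row 11 → {Pilot,FlightNo} = (62, 33) ✓
The only Origin value with inconsistent RHS is Origin=283.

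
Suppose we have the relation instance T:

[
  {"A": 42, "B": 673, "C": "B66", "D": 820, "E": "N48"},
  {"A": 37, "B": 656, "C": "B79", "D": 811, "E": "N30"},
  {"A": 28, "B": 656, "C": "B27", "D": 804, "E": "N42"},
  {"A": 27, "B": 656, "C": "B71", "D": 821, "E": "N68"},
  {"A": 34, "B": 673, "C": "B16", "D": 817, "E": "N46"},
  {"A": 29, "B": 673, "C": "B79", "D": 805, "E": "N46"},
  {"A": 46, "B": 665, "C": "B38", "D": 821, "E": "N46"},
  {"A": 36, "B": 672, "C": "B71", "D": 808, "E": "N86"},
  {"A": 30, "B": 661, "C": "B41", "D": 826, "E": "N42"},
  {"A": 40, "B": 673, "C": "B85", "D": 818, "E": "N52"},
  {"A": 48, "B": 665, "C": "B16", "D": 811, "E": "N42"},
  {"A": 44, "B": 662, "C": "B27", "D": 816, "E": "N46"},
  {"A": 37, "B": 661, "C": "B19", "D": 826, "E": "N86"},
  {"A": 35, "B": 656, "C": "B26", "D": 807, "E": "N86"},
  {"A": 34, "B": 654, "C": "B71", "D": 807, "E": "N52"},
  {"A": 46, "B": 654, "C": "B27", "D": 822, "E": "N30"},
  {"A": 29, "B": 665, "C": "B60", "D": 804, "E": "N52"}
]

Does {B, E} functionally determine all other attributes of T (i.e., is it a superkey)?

Two distinct rows share (B=673, E=N46), so {B, E} does not determine every attribute — not a superkey.

No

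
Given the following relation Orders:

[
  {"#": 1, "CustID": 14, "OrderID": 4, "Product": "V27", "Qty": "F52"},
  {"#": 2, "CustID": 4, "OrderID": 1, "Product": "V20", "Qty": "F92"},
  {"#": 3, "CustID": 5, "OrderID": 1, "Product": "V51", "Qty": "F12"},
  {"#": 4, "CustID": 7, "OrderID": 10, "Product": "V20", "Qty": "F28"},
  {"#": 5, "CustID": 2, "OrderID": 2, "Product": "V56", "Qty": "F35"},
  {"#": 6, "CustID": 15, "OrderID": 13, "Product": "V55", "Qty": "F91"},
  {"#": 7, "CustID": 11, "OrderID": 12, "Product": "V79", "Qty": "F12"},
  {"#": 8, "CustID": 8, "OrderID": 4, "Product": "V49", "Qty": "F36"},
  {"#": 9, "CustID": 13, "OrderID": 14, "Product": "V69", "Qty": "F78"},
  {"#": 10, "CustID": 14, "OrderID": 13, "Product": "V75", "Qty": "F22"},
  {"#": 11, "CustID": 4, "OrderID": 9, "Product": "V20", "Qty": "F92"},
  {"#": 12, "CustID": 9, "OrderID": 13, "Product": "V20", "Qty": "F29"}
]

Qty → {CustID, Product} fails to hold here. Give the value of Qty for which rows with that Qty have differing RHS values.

Qty=F52: row 1 → {CustID,Product} = (14, V27) ✓
Qty=F92: rows 2, 11 → {CustID,Product} = (4, V20), (4, V20) ✓
Qty=F12: rows 3, 7 → {CustID,Product} takes values {(5, V51), (11, V79)} — violation
Qty=F28: row 4 → {CustID,Product} = (7, V20) ✓
Qty=F35: row 5 → {CustID,Product} = (2, V56) ✓
Qty=F91: row 6 → {CustID,Product} = (15, V55) ✓
Qty=F36: row 8 → {CustID,Product} = (8, V49) ✓
Qty=F78: row 9 → {CustID,Product} = (13, V69) ✓
Qty=F22: row 10 → {CustID,Product} = (14, V75) ✓
Qty=F29: row 12 → {CustID,Product} = (9, V20) ✓
The only Qty value with inconsistent RHS is Qty=F12.

F12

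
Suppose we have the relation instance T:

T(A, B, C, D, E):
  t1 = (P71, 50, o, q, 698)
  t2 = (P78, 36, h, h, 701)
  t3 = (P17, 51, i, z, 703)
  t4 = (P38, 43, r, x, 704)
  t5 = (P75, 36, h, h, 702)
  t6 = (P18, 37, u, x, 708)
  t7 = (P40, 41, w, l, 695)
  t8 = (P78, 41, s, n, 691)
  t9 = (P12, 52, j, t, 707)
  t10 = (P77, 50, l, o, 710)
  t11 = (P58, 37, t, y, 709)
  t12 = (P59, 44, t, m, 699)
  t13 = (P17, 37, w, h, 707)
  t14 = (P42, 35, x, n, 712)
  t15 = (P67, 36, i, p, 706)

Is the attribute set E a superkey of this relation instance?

Rows 9 and 13 have the same E value E=707 but are distinct tuples, so E does not determine every attribute — not a superkey.

No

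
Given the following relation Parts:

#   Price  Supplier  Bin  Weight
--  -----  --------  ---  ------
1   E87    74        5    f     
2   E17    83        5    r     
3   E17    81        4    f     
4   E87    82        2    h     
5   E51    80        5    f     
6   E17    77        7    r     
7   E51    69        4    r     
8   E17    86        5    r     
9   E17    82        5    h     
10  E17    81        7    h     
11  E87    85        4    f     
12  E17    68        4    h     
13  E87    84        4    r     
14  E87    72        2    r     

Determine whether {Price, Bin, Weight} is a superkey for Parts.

Rows 2 and 8 have the same {Price, Bin, Weight} value (Price=E17, Bin=5, Weight=r) but are distinct tuples, so {Price, Bin, Weight} does not determine every attribute — not a superkey.

No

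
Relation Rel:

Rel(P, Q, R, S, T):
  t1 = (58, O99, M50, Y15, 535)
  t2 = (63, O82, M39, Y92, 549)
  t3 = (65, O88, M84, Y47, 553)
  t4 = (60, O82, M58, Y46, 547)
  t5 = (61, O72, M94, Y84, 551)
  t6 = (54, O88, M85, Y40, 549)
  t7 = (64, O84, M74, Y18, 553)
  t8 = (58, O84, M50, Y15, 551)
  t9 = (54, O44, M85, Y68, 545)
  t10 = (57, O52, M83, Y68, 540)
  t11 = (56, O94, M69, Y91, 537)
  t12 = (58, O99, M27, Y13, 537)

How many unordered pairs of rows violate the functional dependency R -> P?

0

R=M50: all 2 rows agree on P — 0 pairs.
R=M85: all 2 rows agree on P — 0 pairs.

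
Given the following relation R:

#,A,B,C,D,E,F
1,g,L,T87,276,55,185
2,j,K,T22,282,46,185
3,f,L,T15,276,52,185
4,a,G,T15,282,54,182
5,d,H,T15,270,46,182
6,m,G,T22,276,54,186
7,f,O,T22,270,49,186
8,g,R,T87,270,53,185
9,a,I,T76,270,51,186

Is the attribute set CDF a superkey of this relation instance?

Yes

All 9 rows have distinct CDF values, so CDF → (all attributes) holds and CDF is a superkey.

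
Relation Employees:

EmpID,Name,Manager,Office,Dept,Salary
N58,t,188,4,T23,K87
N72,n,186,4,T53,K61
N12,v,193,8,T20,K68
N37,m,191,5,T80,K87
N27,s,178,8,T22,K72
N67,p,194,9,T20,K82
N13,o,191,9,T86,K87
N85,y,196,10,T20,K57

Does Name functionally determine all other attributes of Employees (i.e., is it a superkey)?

All 8 rows have distinct Name values, so Name → (all attributes) holds and Name is a superkey.

Yes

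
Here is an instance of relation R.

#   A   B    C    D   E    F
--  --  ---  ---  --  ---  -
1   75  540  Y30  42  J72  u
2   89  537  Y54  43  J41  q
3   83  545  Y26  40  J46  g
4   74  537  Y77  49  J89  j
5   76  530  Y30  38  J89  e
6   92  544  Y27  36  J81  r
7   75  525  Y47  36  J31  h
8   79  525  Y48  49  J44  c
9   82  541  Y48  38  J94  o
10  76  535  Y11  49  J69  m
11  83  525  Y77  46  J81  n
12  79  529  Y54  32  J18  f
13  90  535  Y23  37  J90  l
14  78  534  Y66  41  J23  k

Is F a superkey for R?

Yes

All 14 rows have distinct F values, so F → (all attributes) holds and F is a superkey.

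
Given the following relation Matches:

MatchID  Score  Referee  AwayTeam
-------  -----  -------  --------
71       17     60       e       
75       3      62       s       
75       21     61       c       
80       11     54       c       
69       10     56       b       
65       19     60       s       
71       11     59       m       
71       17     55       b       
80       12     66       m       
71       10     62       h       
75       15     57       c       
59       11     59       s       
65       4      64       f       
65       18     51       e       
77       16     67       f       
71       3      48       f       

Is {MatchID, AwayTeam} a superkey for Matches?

Two distinct rows share (MatchID=75, AwayTeam=c), so {MatchID, AwayTeam} does not determine every attribute — not a superkey.

No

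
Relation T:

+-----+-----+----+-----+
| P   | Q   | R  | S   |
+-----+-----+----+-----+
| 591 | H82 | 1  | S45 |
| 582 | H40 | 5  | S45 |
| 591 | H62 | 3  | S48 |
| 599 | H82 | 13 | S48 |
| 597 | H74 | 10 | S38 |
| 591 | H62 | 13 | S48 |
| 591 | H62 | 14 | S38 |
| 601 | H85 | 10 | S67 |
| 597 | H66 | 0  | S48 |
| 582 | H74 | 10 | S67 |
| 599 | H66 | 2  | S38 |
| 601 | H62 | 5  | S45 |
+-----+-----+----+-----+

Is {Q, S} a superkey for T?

No

Two distinct rows share (Q=H62, S=S48), so {Q, S} does not determine every attribute — not a superkey.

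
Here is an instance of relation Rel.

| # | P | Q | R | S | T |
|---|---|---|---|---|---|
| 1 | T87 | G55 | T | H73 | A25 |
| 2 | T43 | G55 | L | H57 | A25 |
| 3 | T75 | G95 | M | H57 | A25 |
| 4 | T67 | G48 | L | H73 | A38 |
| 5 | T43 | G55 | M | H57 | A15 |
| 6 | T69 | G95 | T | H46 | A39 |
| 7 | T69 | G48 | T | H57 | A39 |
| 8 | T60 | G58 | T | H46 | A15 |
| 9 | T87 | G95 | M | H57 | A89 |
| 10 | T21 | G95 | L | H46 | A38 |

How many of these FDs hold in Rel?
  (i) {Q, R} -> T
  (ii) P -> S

0

(i) {Q, R} -> T: (Q=G95, R=M): rows 3, 9 → T takes values {A25, A89} — violation — fails.
(ii) P -> S: P=T87: rows 1, 9 → S takes values {H73, H57} — violation; P=T69: rows 6, 7 → S takes values {H46, H57} — violation — fails.
None of the 2 dependencies hold.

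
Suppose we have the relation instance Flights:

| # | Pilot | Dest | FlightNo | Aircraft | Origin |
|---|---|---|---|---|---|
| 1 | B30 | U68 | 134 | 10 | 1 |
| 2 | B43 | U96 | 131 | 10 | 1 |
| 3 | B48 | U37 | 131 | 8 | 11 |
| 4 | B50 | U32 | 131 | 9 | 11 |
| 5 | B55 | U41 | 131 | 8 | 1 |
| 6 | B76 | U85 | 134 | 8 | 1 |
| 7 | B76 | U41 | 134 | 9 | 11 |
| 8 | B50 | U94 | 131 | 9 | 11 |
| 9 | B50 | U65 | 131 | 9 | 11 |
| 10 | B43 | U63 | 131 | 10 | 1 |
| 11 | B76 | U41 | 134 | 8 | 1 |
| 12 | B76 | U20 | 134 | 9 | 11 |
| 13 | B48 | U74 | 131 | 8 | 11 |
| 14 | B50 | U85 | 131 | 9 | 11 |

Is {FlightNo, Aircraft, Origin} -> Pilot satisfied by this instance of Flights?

Yes

(FlightNo=134, Aircraft=10, Origin=1): row 1 → Pilot = B30 ✓
(FlightNo=131, Aircraft=10, Origin=1): rows 2, 10 → Pilot = B43, B43 ✓
(FlightNo=131, Aircraft=8, Origin=11): rows 3, 13 → Pilot = B48, B48 ✓
(FlightNo=131, Aircraft=9, Origin=11): rows 4, 8, 9, 14 → Pilot = B50, B50, B50, B50 ✓
(FlightNo=131, Aircraft=8, Origin=1): row 5 → Pilot = B55 ✓
(FlightNo=134, Aircraft=8, Origin=1): rows 6, 11 → Pilot = B76, B76 ✓
(FlightNo=134, Aircraft=9, Origin=11): rows 7, 12 → Pilot = B76, B76 ✓
Every {FlightNo, Aircraft, Origin} value is associated with a single Pilot value, so {FlightNo, Aircraft, Origin} -> Pilot holds.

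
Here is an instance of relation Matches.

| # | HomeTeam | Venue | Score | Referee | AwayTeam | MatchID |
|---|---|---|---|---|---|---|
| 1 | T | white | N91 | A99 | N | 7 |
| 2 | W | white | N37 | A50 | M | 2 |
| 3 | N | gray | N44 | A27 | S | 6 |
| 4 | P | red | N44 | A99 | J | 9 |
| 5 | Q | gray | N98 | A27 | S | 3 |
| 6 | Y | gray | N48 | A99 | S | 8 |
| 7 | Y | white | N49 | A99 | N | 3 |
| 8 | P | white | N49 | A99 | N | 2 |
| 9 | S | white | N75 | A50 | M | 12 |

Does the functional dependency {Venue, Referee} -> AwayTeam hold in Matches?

(Venue=white, Referee=A99): rows 1, 7, 8 → AwayTeam = N, N, N ✓
(Venue=white, Referee=A50): rows 2, 9 → AwayTeam = M, M ✓
(Venue=gray, Referee=A27): rows 3, 5 → AwayTeam = S, S ✓
(Venue=red, Referee=A99): row 4 → AwayTeam = J ✓
(Venue=gray, Referee=A99): row 6 → AwayTeam = S ✓
Every {Venue, Referee} value is associated with a single AwayTeam value, so {Venue, Referee} -> AwayTeam holds.

Yes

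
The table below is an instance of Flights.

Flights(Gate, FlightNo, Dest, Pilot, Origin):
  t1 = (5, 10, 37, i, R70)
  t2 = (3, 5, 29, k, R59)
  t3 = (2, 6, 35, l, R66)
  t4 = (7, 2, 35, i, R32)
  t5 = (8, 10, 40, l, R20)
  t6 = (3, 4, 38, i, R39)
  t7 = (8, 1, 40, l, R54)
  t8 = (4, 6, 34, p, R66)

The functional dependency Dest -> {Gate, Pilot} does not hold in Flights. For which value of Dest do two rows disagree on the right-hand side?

Dest=37: row 1 → {Gate,Pilot} = (5, i) ✓
Dest=29: row 2 → {Gate,Pilot} = (3, k) ✓
Dest=35: rows 3, 4 → {Gate,Pilot} takes values {(2, l), (7, i)} — violation
Dest=40: rows 5, 7 → {Gate,Pilot} = (8, l), (8, l) ✓
Dest=38: row 6 → {Gate,Pilot} = (3, i) ✓
Dest=34: row 8 → {Gate,Pilot} = (4, p) ✓
The only Dest value with inconsistent RHS is Dest=35.

35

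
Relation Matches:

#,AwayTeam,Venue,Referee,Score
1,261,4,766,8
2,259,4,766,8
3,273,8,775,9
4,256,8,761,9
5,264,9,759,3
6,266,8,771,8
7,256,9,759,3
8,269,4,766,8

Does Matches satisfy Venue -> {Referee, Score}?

Venue=4: rows 1, 2, 8 → {Referee,Score} = (766, 8), (766, 8), (766, 8) ✓
Venue=8: rows 3, 4, 6 → {Referee,Score} takes values {(775, 9), (761, 9), (771, 8)} — violation
Venue=9: rows 5, 7 → {Referee,Score} = (759, 3), (759, 3) ✓
Two rows agree on Venue but differ on {Referee, Score}, so Venue -> {Referee, Score} does not hold.

No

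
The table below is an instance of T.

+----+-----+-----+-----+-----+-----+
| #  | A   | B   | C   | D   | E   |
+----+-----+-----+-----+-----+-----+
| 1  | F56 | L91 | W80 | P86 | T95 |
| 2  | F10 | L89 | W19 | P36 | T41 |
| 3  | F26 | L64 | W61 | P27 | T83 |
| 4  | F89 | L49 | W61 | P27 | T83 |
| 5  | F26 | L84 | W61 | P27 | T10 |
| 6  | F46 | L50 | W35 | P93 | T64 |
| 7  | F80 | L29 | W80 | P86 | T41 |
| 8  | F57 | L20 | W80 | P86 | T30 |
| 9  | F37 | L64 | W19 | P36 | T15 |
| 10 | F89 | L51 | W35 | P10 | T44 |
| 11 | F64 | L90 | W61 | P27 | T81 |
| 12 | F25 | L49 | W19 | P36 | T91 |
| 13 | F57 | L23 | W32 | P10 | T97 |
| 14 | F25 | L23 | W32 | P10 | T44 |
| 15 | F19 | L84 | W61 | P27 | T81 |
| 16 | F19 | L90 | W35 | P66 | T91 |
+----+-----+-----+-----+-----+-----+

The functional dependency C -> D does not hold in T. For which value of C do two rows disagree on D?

C=W80: rows 1, 7, 8 → D = P86, P86, P86 ✓
C=W19: rows 2, 9, 12 → D = P36, P36, P36 ✓
C=W61: rows 3, 4, 5, 11, 15 → D = P27, P27, P27, P27, P27 ✓
C=W35: rows 6, 10, 16 → D takes values {P93, P10, P66} — violation
C=W32: rows 13, 14 → D = P10, P10 ✓
The only C value with inconsistent D is C=W35.

W35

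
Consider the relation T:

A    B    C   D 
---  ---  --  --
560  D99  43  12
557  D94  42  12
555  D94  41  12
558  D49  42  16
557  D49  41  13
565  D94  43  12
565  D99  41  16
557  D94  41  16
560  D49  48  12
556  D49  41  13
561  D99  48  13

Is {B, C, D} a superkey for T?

Two distinct rows share (B=D49, C=41, D=13), so {B, C, D} does not determine every attribute — not a superkey.

No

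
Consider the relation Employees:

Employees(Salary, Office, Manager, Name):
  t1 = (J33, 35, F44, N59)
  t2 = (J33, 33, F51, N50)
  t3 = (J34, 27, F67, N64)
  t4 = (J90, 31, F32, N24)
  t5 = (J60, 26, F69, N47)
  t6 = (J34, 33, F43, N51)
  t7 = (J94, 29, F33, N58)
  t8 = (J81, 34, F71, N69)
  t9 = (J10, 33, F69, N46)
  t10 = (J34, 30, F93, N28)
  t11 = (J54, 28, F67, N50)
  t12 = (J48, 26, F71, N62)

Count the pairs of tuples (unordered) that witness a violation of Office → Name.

Office=33: violating pairs (2,6), (2,9), (6,9) — 3 pairs.
Office=26: violating pairs (5,12) — 1 pair.

4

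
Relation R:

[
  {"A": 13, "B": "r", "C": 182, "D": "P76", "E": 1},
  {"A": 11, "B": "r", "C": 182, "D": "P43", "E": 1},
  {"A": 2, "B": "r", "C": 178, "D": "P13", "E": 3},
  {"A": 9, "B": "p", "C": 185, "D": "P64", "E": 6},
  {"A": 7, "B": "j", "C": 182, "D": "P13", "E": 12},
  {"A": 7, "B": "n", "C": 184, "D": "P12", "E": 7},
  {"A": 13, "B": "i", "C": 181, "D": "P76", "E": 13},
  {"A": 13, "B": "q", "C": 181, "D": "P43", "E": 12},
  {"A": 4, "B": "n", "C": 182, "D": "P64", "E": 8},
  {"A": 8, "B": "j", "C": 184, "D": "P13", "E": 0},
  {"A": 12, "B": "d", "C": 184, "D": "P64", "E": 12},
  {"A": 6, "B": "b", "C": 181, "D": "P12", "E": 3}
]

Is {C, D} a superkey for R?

Yes

All 12 rows have distinct {C, D} values, so {C, D} → (all attributes) holds and {C, D} is a superkey.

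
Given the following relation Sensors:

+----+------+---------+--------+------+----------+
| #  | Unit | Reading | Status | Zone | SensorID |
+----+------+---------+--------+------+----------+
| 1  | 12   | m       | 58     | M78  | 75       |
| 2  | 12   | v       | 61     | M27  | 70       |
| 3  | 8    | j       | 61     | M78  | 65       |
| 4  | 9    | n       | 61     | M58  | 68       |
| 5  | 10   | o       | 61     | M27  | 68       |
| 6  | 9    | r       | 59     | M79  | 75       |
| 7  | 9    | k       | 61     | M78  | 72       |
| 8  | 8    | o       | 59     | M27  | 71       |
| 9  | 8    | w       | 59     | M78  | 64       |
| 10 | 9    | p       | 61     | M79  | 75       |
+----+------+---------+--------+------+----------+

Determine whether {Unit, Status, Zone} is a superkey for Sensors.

All 10 rows have distinct {Unit, Status, Zone} values, so {Unit, Status, Zone} → (all attributes) holds and {Unit, Status, Zone} is a superkey.

Yes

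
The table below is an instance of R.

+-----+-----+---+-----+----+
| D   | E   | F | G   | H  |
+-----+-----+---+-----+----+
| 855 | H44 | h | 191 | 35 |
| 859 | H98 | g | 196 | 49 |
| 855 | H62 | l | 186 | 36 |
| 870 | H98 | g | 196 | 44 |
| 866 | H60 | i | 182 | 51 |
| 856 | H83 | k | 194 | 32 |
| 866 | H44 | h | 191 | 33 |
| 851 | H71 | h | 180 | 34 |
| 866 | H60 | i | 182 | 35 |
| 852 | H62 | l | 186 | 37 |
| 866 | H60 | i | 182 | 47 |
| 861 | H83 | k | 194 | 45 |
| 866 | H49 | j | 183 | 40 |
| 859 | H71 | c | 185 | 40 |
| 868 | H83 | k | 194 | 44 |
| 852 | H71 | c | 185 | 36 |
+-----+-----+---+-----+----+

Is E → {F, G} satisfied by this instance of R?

E=H44: 2 rows → {F,G} = (h, 191), (h, 191) ✓
E=H98: 2 rows → {F,G} = (g, 196), (g, 196) ✓
E=H62: 2 rows → {F,G} = (l, 186), (l, 186) ✓
E=H60: 3 rows → {F,G} = (i, 182), (i, 182), (i, 182) ✓
E=H83: 3 rows → {F,G} = (k, 194), (k, 194), (k, 194) ✓
E=H71: 3 rows → {F,G} takes values {(h, 180), (c, 185)} — violation
E=H49: 1 row → {F,G} = (j, 183) ✓
Two rows agree on E but differ on {F, G}, so E → {F, G} does not hold.

No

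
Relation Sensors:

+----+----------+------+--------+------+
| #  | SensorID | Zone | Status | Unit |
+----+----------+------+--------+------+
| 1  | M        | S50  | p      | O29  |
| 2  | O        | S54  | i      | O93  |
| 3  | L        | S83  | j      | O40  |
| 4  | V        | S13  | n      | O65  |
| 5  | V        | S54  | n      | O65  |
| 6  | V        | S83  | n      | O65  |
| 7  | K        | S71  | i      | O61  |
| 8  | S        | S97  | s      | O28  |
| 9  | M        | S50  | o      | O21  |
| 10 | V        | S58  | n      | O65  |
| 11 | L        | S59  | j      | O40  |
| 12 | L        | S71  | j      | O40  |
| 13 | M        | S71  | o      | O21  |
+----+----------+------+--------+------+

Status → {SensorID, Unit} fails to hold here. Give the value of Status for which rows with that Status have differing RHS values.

i

Status=p: row 1 → {SensorID,Unit} = (M, O29) ✓
Status=i: rows 2, 7 → {SensorID,Unit} takes values {(O, O93), (K, O61)} — violation
Status=j: rows 3, 11, 12 → {SensorID,Unit} = (L, O40), (L, O40), (L, O40) ✓
Status=n: rows 4, 5, 6, 10 → {SensorID,Unit} = (V, O65), (V, O65), (V, O65), (V, O65) ✓
Status=s: row 8 → {SensorID,Unit} = (S, O28) ✓
Status=o: rows 9, 13 → {SensorID,Unit} = (M, O21), (M, O21) ✓
The only Status value with inconsistent RHS is Status=i.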